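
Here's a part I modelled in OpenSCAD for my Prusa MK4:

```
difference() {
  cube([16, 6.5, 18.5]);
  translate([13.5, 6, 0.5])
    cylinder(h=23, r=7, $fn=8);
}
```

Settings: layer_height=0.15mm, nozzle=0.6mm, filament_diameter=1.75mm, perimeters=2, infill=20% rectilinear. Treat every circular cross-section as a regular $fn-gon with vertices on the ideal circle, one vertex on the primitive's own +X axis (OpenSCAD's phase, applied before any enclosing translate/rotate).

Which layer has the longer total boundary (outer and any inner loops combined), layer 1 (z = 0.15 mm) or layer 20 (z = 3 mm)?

Layer 1 (z = 0.15): the cube is present — its section is the full 16×6.5 rectangle (perimeter 45.00 mm); the cylinder at (13.5, 6) does not reach this height (z outside [0.5, 23.5]); Subtracting the remaining from the first: none of the subtracted shapes is present at this height, so the 16×6.5 cube is unchanged — boundary = 45.00 mm. So its perimeter = 45.00 mm. Layer 20 (z = 3): the 16×6.5 cube contributes its full rectangle (perimeter 45.00 mm); the r=7 cylinder at (13.5, 6) gives a regular 8-gon of circumradius 7 (constant along its height) (perimeter = 2·8·7.000·sin(180°/8) = 42.86 mm); After the difference (first − rest): starting from the 16×6.5 cube, the r=7 cylinder at (13.5, 6) partially overlaps it — only the 53.14 mm² overlap (of its 138.59 mm²) is removed, clipping the outline — boundary = 33.15 mm. So its perimeter = 33.15 mm. Layer 1 is larger (45.00 vs 33.15 mm).

layer 1 (z = 0.15 mm)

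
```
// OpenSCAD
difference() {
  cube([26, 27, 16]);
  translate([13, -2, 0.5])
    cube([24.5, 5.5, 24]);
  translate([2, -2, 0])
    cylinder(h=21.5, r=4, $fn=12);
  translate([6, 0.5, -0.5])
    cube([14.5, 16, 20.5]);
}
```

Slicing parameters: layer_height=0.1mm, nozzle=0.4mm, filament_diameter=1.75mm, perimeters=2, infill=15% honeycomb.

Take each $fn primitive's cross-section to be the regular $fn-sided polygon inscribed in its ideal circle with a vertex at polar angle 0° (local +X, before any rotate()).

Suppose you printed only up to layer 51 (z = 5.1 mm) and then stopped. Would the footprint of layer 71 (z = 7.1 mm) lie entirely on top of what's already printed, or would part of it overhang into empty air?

Compare the two slices. At z = 5.1: the cube (footprint 26×27) is included at this height (area 702.00 mm²); the cube at (13, -2) is present — its section is the full 24.5×5.5 rectangle (area 134.75 mm²); the r=4 cylinder at (2, -2) contributes a regular 12-gon of circumradius 4 (area = (12/2)·4.000²·sin(360°/12) = 48.00 mm²); the cube at (6, 0.5) is present — its section is the full 14.5×16 rectangle (area 232.00 mm²); Subtracting the remaining from the first: starting from the 26×27 cube (702.00 mm²), the 24.5×5.5 cube at (13, -2) partially overlaps it — only the 45.50 mm² overlap (of its 134.75 mm²) is removed, clipping the outline; the r=4 cylinder at (2, -2) partially overlaps it — only the 8.00 mm² overlap (of its 48.00 mm²) is removed, clipping the outline; the 14.5×16 cube at (6, 0.5) partially overlaps it — only the 209.50 mm² overlap (of its 232.00 mm²) is removed, clipping the outline — area = 439.00 mm². At z = 7.1: the cube (footprint 26×27) is included at this height (area 702.00 mm²); the 24.5×5.5 cube at (13, -2) contributes its full rectangle (area 134.75 mm²); the r=4 cylinder at (2, -2) contributes a regular 12-gon of circumradius 4 (area = (12/2)·4.000²·sin(360°/12) = 48.00 mm²); the cube at (6, 0.5) is present — its section is the full 14.5×16 rectangle (area 232.00 mm²); After the difference (first − rest): starting from the 26×27 cube (702.00 mm²), the 24.5×5.5 cube at (13, -2) partially overlaps it — only the 45.50 mm² overlap (of its 134.75 mm²) is removed, clipping the outline; the r=4 cylinder at (2, -2) partially overlaps it — only the 8.00 mm² overlap (of its 48.00 mm²) is removed, clipping the outline; the 14.5×16 cube at (6, 0.5) partially overlaps it — only the 209.50 mm² overlap (of its 232.00 mm²) is removed, clipping the outline — area = 439.00 mm². Checking containment: the cross-section at z = 7.1 is a subset of the cross-section at z = 5.1.

entirely on top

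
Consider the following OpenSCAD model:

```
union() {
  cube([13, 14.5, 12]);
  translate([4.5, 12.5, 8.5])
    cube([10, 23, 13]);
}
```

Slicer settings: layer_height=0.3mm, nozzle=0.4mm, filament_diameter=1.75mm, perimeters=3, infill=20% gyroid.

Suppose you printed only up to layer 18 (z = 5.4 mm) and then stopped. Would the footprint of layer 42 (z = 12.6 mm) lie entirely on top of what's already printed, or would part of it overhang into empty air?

Compare the two slices. At z = 5.4: the 13×14.5 cube contributes its full rectangle (area 188.50 mm²); the cube at (4.5, 12.5) is not intersected at this z (z outside [8.5, 21.5]); Taking the union: only the 13×14.5 cube is present, so the union is just that shape — area = 188.50 mm². At z = 12.6: the cube is not intersected at this z (z outside [0, 12]); the 10×23 cube at (4.5, 12.5) contributes its full rectangle (area 230.00 mm²); Taking the union: only the 10×23 cube at (4.5, 12.5) is present, so the union is just that shape — area = 230.00 mm². Checking containment: at z = 12.6 the cross-section extends beyond the z = 5.4 cross-section by about 213.00 mm².

part overhangs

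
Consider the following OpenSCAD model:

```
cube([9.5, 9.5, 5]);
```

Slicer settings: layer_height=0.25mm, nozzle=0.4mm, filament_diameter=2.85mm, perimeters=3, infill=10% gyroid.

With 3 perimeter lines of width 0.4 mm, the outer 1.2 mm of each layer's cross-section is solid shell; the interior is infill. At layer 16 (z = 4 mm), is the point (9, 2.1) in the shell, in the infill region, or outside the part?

shell

At z = 4 mm: the cube is present — its section is the full 9.5×9.5 rectangle. Overall, the cross-section is a single solid region. The nearest boundary edge runs (9.50, 0.00)→(9.50, 9.50); distance from the point to it = 0.50 mm. The point is inside the cross-section, 0.50 mm from the nearest boundary — within the 1.2 mm shell band (3 × 0.4).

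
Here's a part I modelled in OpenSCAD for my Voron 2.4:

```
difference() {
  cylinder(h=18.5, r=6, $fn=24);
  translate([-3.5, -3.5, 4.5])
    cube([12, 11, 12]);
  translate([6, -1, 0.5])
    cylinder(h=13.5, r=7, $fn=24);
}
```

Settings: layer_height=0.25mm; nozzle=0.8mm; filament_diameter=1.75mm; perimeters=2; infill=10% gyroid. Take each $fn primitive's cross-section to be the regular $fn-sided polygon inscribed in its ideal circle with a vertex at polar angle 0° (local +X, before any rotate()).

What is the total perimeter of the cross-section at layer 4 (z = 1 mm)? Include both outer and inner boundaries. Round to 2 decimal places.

35.97 mm

At z = 1 mm: the r=6 cylinder gives a regular 24-gon of circumradius 6 (constant along its height) (perimeter = 2·24·6.000·sin(180°/24) = 37.59 mm); the cube at (-3.5, -3.5) does not reach this height (z outside [4.5, 16.5]); the r=7 cylinder at (6, -1) contributes a regular 24-gon of circumradius 7 (perimeter = 2·24·7.000·sin(180°/24) = 43.86 mm); After the difference (first − rest): starting from the r=6 cylinder, the r=7 cylinder at (6, -1) partially overlaps it — only the 55.22 mm² overlap (of its 152.19 mm²) is removed, clipping the outline — boundary = 35.97 mm. Overall, the cross-section is a single solid region. Total boundary length (outer) = 35.97 mm.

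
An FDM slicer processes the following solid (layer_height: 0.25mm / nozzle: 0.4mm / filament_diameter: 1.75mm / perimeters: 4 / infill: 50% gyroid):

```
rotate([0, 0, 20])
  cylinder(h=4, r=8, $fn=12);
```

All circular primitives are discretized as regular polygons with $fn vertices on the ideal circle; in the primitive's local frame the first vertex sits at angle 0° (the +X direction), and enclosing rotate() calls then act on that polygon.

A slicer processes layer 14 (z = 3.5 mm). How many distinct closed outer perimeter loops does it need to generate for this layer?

1

At z = 3.5 mm: the r=8 cylinder gives a regular 12-gon of circumradius 8 (constant along its height); (rotated 20° about Z; rotation is an isometry so areas/perimeters/island counts are preserved). The result has 1 disconnected region.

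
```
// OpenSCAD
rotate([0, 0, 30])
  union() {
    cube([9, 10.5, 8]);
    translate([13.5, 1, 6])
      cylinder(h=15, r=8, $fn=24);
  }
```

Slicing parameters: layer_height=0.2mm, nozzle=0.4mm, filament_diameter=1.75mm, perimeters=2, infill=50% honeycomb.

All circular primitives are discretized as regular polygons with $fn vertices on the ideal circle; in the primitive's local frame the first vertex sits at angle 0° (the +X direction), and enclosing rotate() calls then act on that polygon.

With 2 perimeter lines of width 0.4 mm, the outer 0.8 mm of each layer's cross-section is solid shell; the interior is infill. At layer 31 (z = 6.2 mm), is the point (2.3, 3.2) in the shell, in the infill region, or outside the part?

infill

At z = 6.2 mm: the cube (footprint 9×10.5) is included at this height; the cylinder at (13.5, 1): section is a regular 24-gon, circumradius r=8; Merging all regions: the regions partially overlap (shared area 19.34 mm²), so overlapping operands fuse into one piece — 1 connected region; (rotated 30° about Z; rotation is an isometry so areas/perimeters/island counts are preserved). Overall, the cross-section is a single solid region. Undo the 30° rotation: the query point maps to (3.592, 1.621) in the un-rotated model frame. The nearest boundary edge runs (5.63, 0.00)→(0.00, 0.00); distance from the point to it = 1.62 mm. The point is inside the cross-section and 1.62 mm from the nearest boundary — more than the 0.8 mm shell width (2 × 0.4), so it's in the infill interior.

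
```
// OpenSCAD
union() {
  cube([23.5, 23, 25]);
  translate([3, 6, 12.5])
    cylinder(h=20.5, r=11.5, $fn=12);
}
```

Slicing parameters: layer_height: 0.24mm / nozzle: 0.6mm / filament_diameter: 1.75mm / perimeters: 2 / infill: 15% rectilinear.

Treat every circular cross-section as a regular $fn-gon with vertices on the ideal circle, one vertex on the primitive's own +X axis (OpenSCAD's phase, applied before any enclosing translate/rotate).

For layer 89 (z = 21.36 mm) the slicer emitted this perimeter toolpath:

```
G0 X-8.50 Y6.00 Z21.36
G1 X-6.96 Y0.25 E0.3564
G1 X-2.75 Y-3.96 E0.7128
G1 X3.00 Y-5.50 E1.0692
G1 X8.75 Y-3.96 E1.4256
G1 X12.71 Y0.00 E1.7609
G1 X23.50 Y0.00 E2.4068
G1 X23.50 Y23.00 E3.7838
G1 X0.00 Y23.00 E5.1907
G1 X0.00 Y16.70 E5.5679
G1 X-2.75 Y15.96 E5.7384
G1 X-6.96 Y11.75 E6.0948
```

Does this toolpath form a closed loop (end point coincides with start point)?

Start point (G0): (-8.50, 6.00). End point (last G1): the path does not return to the start — open.

no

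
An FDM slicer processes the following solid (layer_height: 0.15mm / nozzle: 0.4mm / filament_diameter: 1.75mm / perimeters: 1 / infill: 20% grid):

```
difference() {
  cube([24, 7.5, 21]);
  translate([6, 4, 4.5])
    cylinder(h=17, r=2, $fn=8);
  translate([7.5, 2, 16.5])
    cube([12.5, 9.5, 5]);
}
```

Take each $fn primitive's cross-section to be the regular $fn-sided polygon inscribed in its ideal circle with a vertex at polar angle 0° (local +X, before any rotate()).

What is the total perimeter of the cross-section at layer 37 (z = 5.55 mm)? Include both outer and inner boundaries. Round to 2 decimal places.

75.25 mm

At z = 5.55 mm: the 24×7.5 cube contributes its full rectangle (perimeter 63.00 mm); the cylinder at (6, 4): section is a regular 8-gon, circumradius r=2 (perimeter = 2·8·2.000·sin(180°/8) = 12.25 mm); the cube at (7.5, 2) does not reach this height (z outside [16.5, 21.5]); Taking the first minus the rest: starting from the 24×7.5 cube, the r=2 cylinder at (6, 4) lies wholly inside it (removes its full 11.31 mm² and its 12.25 mm outline becomes a hole wall) — boundary (outer + 1 inner loop) = 75.25 mm. Overall, the cross-section is one region with 1 hole. Total boundary length (outer + inner) = 75.25 mm.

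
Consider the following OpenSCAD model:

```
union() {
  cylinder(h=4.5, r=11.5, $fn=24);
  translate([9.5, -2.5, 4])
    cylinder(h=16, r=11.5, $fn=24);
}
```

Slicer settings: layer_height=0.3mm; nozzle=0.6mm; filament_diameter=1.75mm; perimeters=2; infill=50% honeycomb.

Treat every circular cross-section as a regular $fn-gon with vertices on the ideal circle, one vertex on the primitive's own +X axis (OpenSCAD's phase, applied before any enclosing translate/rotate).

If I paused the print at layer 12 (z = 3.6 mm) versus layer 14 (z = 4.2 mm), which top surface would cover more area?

Layer 12 (z = 3.6): the r=11.5 cylinder gives a regular 24-gon of circumradius 11.5 (constant along its height) (area = (24/2)·11.500²·sin(360°/24) = 410.75 mm²); the cylinder at (9.5, -2.5) is not intersected at this z (z outside [4, 20]); Combining (union): only the r=11.5 cylinder is present, so the union is just that shape — area = 410.75 mm². So its area = 410.75 mm². Layer 14 (z = 4.2): the r=11.5 cylinder gives a regular 24-gon of circumradius 11.5 (constant along its height) (area = (24/2)·11.500²·sin(360°/24) = 410.75 mm²); the r=11.5 cylinder at (9.5, -2.5) gives a regular 24-gon of circumradius 11.5 (constant along its height) (area = (24/2)·11.500²·sin(360°/24) = 410.75 mm²); Combining (union): the regions partially overlap — summed areas 821.49 mm² minus the doubly-counted overlap 193.28 mm² gives 628.22 mm² — area = 628.22 mm². So its area = 628.22 mm². Layer 14 is larger (628.22 vs 410.75 mm²).

layer 14 (z = 4.2 mm)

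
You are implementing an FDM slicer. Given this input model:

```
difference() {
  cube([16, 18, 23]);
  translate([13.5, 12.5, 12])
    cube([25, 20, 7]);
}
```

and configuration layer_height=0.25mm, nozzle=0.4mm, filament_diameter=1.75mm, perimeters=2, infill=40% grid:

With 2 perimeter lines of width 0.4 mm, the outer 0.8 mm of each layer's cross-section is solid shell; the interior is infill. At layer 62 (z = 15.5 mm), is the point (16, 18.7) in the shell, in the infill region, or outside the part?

outside

At z = 15.5 mm: the cube is present — its section is the full 16×18 rectangle; the 25×20 cube at (13.5, 12.5) contributes its full rectangle; Subtracting the remaining from the first: starting from the 16×18 cube, the 25×20 cube at (13.5, 12.5) partially overlaps it — only the 13.75 mm² overlap (of its 500.00 mm²) is removed, clipping the outline — 1 connected region. Overall, the cross-section is a single solid region. The nearest boundary edge runs (0.00, 18.00)→(13.50, 18.00); distance from the point to it = 2.60 mm. The point is not inside any of the regions above, so it lies outside the cross-section (2.60 mm from the nearest boundary).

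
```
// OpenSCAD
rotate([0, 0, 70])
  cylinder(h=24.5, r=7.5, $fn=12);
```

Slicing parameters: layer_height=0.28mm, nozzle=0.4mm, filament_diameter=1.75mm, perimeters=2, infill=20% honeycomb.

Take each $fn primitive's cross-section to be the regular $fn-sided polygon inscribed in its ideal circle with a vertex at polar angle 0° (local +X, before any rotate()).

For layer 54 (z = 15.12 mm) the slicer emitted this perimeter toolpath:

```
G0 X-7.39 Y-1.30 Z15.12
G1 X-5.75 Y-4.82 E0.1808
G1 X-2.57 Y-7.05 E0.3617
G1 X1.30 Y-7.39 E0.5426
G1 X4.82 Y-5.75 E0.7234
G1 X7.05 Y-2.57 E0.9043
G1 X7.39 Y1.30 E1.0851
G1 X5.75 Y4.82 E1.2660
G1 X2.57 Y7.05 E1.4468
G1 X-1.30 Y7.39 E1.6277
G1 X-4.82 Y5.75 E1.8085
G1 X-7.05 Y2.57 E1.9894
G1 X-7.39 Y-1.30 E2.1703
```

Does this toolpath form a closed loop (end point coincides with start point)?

yes

Start point (G0): (-7.39, -1.30). End point (last G1): the path returns to the start — closed.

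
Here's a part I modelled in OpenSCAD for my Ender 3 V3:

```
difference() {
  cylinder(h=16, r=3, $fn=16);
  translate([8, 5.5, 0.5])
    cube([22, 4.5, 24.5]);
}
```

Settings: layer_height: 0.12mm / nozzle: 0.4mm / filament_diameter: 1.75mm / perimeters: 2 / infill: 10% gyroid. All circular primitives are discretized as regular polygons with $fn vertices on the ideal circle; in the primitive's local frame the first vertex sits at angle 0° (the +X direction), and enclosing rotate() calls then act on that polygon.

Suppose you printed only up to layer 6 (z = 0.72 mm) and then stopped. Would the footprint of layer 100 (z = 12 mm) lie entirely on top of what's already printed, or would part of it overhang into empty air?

entirely on top

Compare the two slices. At z = 0.72: the cylinder: section is a regular 16-gon, circumradius r=3 (area = (16/2)·3.000²·sin(360°/16) = 27.55 mm²); the 22×4.5 cube at (8, 5.5) contributes its full rectangle (area 99.00 mm²); Taking the first minus the rest: starting from the r=3 cylinder (27.55 mm²), the 22×4.5 cube at (8, 5.5) misses the remaining region (no effect) — area = 27.55 mm². At z = 12: the cylinder: section is a regular 16-gon, circumradius r=3 (area = (16/2)·3.000²·sin(360°/16) = 27.55 mm²); the 22×4.5 cube at (8, 5.5) contributes its full rectangle (area 99.00 mm²); Subtracting the remaining from the first: starting from the r=3 cylinder (27.55 mm²), the 22×4.5 cube at (8, 5.5) misses the remaining region (no effect) — area = 27.55 mm². Checking containment: the cross-section at z = 12 is a subset of the cross-section at z = 0.72.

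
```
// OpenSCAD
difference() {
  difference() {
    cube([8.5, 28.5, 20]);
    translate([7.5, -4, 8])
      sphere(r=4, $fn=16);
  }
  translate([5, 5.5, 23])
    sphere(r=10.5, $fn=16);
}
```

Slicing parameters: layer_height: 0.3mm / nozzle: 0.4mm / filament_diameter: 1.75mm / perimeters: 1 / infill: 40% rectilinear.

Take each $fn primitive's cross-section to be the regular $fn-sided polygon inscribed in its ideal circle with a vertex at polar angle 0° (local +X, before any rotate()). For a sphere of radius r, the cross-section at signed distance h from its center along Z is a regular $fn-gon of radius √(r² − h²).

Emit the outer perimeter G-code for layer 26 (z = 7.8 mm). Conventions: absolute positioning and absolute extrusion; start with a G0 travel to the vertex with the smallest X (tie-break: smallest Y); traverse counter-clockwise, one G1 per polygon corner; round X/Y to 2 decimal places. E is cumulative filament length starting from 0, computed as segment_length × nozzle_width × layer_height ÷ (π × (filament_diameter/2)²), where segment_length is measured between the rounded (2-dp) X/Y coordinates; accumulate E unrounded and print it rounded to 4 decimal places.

At z = 7.8 mm: the cube (footprint 8.5×28.5) is included at this height; the r=4 sphere at (7.5, -4) slices to a regular 16-gon of circumradius 3.995 (√(r²−h²) with h=0.2 from center); Taking the first minus the rest: starting from the 8.5×28.5 cube, the r=4 sphere at (7.5, -4) misses the remaining region (no effect) — 1 connected region; the sphere at (5, 5.5) does not reach this height (|z−center|=15.200 > r=10.5); Taking the first minus the rest: none of the subtracted shapes is present at this height, so the result so far is unchanged — 1 connected region. The outline is a single polygon with 4 vertices. Extrusion per mm of travel: 0.4 × 0.3 / (π × 0.875²) = 0.049890. Accumulating E over each segment gives final E = 3.6919.

G0 X0.00 Y0.00 Z7.80
G1 X8.50 Y0.00 E0.4241
G1 X8.50 Y28.50 E1.8459
G1 X0.00 Y28.50 E2.2700
G1 X0.00 Y0.00 E3.6919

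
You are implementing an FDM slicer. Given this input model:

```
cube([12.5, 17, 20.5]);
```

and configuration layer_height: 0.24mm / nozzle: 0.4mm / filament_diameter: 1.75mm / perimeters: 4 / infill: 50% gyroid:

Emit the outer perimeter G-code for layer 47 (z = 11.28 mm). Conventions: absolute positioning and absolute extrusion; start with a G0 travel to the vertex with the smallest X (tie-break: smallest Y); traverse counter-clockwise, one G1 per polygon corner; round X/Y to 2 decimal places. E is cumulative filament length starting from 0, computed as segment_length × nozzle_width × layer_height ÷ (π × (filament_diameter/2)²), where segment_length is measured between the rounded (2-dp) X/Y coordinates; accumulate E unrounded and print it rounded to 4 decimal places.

G0 X0.00 Y0.00 Z11.28
G1 X12.50 Y0.00 E0.4989
G1 X12.50 Y17.00 E1.1774
G1 X0.00 Y17.00 E1.6763
G1 X0.00 Y0.00 E2.3548

At z = 11.28 mm: the cube is present — its section is the full 12.5×17 rectangle. The outline is a single polygon with 4 vertices. Extrusion per mm of travel: 0.4 × 0.24 / (π × 0.875²) = 0.039912. Accumulating E over each segment gives final E = 2.3548.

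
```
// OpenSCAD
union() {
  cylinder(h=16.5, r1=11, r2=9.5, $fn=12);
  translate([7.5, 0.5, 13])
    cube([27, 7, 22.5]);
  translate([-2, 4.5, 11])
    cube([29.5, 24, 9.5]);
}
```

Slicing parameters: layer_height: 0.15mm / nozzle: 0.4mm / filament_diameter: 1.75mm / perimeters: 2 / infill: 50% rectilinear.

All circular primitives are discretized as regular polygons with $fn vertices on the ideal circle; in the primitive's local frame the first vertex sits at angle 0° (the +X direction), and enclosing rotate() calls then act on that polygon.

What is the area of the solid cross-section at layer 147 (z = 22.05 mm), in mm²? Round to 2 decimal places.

At z = 22.05 mm: the cone does not reach this height (z outside [0, 16.5]); the cube at (7.5, 0.5) (footprint 27×7) is included at this height (area 189.00 mm²); the cube at (-2, 4.5) is absent (z outside [11, 20.5]); Combining (union): only the 27×7 cube at (7.5, 0.5) is present, so the union is just that shape — area = 189.00 mm². Overall, the cross-section is a single solid region. Net area = 189.00 mm².

189.00 mm²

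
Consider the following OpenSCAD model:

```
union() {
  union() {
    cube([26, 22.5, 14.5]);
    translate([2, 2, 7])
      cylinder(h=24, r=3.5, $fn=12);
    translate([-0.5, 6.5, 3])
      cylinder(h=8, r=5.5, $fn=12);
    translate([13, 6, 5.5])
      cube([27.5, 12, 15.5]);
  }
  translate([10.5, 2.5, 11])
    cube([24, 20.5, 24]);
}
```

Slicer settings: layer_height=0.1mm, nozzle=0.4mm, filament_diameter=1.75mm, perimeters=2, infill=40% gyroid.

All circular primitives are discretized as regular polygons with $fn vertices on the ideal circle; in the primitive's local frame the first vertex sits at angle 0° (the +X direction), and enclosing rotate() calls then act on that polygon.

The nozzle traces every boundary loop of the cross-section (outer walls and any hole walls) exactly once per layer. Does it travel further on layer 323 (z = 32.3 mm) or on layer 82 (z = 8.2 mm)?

layer 82 (z = 8.2 mm)

Layer 323 (z = 32.3): the cube does not reach this height (z outside [0, 14.5]); the cylinder at (2, 2) does not reach this height (z outside [7, 31]); the cylinder at (-0.5, 6.5) is absent (z outside [3, 11]); the cube at (13, 6) is not intersected at this z (z outside [5.5, 21]); Combining (union): nothing is present at this height; the 24×20.5 cube at (10.5, 2.5) contributes its full rectangle (perimeter 89.00 mm); Taking the union: only the 24×20.5 cube at (10.5, 2.5) is present, so the union is just that shape — boundary = 89.00 mm. So its perimeter = 89.00 mm. Layer 82 (z = 8.2): the 26×22.5 cube contributes its full rectangle (perimeter 97.00 mm); the r=3.5 cylinder at (2, 2) gives a regular 12-gon of circumradius 3.5 (constant along its height) (perimeter = 2·12·3.500·sin(180°/12) = 21.74 mm); the cylinder at (-0.5, 6.5): section is a regular 12-gon, circumradius r=5.5 (perimeter = 2·12·5.500·sin(180°/12) = 34.16 mm); the cube at (13, 6) (footprint 27.5×12) is included at this height (perimeter 79.00 mm); Merging all regions: the regions partially overlap (shared area 226.01 mm²), so the edge portions inside another operand are dropped and the merged outline is re-measured after clipping — boundary = 134.02 mm; the cube at (10.5, 2.5) does not reach this height (z outside [11, 35]); Taking the union: only that combined region is present, so the union is just that shape — boundary = 134.02 mm. So its perimeter = 134.02 mm. Layer 82 is larger (134.02 vs 89.00 mm).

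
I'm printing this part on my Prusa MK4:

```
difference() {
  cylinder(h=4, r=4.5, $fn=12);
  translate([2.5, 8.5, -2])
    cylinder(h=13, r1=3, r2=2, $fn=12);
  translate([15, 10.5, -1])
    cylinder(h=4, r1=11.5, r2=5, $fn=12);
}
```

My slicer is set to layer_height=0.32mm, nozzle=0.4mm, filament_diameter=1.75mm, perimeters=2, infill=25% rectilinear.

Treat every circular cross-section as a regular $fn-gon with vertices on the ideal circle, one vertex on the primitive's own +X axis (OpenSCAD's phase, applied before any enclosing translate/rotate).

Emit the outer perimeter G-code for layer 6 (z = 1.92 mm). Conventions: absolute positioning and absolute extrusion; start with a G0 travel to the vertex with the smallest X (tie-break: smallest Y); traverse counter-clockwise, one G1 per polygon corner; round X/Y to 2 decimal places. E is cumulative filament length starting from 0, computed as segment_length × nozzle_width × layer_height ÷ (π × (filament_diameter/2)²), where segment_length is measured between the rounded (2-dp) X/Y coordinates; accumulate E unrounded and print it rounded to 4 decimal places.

G0 X-4.50 Y0.00 Z1.92
G1 X-3.90 Y-2.25 E0.1239
G1 X-2.25 Y-3.90 E0.2481
G1 X0.00 Y-4.50 E0.3720
G1 X2.25 Y-3.90 E0.4959
G1 X3.90 Y-2.25 E0.6201
G1 X4.50 Y0.00 E0.7440
G1 X3.90 Y2.25 E0.8680
G1 X2.25 Y3.90 E0.9921
G1 X0.00 Y4.50 E1.1161
G1 X-2.25 Y3.90 E1.2400
G1 X-3.90 Y2.25 E1.3642
G1 X-4.50 Y0.00 E1.4881

At z = 1.92 mm: the r=4.5 cylinder gives a regular 12-gon of circumradius 4.5 (constant along its height); the cone at (2.5, 8.5): at t=0.302 of its height the radius interpolates to r₁+(r₂−r₁)t = 2.698, giving a regular 12-gon of that circumradius; the cone at (15, 10.5) contributes a regular 12-gon of circumradius 6.755 (interpolated between r1=11.5 and r2=5 at t=0.730); After the difference (first − rest): starting from the r=4.5 cylinder, the cone at (2.5, 8.5) misses the remaining region (no effect); the cone at (15, 10.5) misses the remaining region (no effect) — 1 connected region. The outline is a single polygon with 12 vertices. Extrusion per mm of travel: 0.4 × 0.32 / (π × 0.875²) = 0.053216. Accumulating E over each segment gives final E = 1.4881.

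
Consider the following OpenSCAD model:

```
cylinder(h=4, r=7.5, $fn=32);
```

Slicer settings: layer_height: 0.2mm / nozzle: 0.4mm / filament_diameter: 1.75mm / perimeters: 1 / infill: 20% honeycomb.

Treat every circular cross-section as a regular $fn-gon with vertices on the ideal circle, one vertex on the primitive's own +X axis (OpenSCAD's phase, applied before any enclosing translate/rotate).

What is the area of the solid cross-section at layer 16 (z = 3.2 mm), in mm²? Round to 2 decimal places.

175.58 mm²

At z = 3.2 mm: the r=7.5 cylinder contributes a regular 32-gon of circumradius 7.5 (area = (32/2)·7.500²·sin(360°/32) = 175.58 mm²). Overall, the cross-section is a single solid region. Net area = 175.58 mm².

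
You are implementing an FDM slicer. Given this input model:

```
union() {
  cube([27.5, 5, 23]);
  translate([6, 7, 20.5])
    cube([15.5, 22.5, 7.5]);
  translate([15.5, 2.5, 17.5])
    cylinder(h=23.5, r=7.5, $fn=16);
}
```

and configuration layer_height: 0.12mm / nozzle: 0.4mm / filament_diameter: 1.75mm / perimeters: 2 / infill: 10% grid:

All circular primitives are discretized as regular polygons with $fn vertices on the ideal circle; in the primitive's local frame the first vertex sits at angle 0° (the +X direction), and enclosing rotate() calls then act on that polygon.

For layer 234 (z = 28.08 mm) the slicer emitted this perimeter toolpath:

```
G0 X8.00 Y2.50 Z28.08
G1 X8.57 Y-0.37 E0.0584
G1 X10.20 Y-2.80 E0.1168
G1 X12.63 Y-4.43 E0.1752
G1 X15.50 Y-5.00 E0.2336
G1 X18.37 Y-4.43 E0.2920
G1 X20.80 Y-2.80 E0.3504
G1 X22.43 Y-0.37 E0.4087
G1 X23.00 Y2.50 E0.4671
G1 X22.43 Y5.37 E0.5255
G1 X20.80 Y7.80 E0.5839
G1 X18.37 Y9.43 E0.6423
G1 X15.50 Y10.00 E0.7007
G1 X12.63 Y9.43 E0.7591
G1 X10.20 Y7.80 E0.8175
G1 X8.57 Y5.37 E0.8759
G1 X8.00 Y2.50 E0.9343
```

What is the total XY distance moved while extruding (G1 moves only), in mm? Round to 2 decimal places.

Sum the Euclidean lengths of each G1 segment: total = 46.82 mm.

46.82 mm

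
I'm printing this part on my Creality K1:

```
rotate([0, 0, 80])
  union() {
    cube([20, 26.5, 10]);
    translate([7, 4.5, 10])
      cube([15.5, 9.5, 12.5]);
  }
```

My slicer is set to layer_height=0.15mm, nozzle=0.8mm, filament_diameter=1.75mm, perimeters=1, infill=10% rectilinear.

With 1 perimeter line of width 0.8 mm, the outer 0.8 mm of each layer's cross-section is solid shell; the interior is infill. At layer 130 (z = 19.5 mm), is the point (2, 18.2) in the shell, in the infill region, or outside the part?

At z = 19.5 mm: the cube is not intersected at this z (z outside [0, 10]); the cube at (7, 4.5) (footprint 15.5×9.5) is included at this height; Merging all regions: only the 15.5×9.5 cube at (7, 4.5) is present, so the union is just that shape — 1 connected region; (whole slice rotated 80° about Z — lengths, areas and connectivity unchanged). Overall, the cross-section is a single solid region. Undo the 80° rotation: the query point maps to (18.271, 1.191) in the un-rotated model frame. The nearest boundary edge runs (7.00, 4.50)→(22.50, 4.50); distance from the point to it = 3.31 mm. The point is not inside any of the regions above, so it lies outside the cross-section (3.31 mm from the nearest boundary).

outside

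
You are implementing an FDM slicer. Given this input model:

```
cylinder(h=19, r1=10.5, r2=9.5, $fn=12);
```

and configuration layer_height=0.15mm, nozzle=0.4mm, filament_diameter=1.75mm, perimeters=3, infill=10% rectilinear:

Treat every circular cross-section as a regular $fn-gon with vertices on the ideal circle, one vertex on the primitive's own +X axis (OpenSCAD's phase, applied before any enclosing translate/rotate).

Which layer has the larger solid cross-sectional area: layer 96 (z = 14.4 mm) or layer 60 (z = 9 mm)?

layer 60 (z = 9 mm)

Layer 96 (z = 14.4): the cone contributes a regular 12-gon of circumradius 9.742 (interpolated between r1=10.5 and r2=9.5 at t=0.758) (area = (12/2)·9.742²·sin(360°/12) = 284.73 mm²). So its area = 284.73 mm². Layer 60 (z = 9): the cone: at t=0.474 of its height the radius interpolates to r₁+(r₂−r₁)t = 10.026, giving a regular 12-gon of that circumradius (area = (12/2)·10.026²·sin(360°/12) = 301.58 mm²). So its area = 301.58 mm². Layer 60 is larger (301.58 vs 284.73 mm²).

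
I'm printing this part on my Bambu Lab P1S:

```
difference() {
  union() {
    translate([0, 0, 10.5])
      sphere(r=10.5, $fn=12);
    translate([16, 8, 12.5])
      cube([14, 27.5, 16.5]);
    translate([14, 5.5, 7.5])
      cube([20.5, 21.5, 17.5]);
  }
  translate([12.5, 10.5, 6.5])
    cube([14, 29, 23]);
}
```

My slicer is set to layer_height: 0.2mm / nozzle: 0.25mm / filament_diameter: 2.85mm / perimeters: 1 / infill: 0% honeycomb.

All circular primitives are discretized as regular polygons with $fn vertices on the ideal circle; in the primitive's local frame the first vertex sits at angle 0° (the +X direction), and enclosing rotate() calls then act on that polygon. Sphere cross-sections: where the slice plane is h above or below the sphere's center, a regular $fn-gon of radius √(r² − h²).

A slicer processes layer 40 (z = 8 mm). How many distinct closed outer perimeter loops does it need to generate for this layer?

2

At z = 8 mm: the sphere: section is a regular 12-gon, circumradius = √(r²−h²) = √(10.5²−2.5²) = 10.198; the cube at (16, 8) is not intersected at this z (z outside [12.5, 29]); the cube at (14, 5.5) is present — its section is the full 20.5×21.5 rectangle; Taking the union: the 2 present regions are separate (no shared area or edge), so areas and boundary lengths simply add and each stays a separate island — 2 connected regions; the cube at (12.5, 10.5) (footprint 14×29) is included at this height; After the difference (first − rest): starting from the result so far, the 14×29 cube at (12.5, 10.5) partially overlaps it — only the 206.25 mm² overlap (of its 406.00 mm²) is removed, clipping the outline — 2 connected regions. The result has 2 disconnected regions.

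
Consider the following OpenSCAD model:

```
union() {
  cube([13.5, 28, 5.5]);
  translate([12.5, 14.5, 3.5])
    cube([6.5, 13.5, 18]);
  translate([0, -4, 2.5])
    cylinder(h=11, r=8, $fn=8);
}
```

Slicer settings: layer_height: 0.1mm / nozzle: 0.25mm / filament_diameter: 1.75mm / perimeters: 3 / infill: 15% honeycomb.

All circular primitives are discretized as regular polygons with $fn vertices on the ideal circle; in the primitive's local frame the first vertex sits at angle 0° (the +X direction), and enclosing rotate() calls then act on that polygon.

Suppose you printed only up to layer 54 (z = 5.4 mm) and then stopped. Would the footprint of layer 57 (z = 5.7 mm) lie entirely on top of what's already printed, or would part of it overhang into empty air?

Compare the two slices. At z = 5.4: the cube is present — its section is the full 13.5×28 rectangle (area 378.00 mm²); the cube at (12.5, 14.5) is present — its section is the full 6.5×13.5 rectangle (area 87.75 mm²); the cylinder at (0, -4): section is a regular 8-gon, circumradius r=8 (area = (8/2)·8.000²·sin(360°/8) = 181.02 mm²); Merging all regions: the regions partially overlap — summed areas 646.77 mm² minus the doubly-counted overlap 30.07 mm² gives 616.70 mm² — area = 616.70 mm². At z = 5.7: the cube does not reach this height (z outside [0, 5.5]); the cube at (12.5, 14.5) (footprint 6.5×13.5) is included at this height (area 87.75 mm²); the cylinder at (0, -4): section is a regular 8-gon, circumradius r=8 (area = (8/2)·8.000²·sin(360°/8) = 181.02 mm²); Combining (union): the 2 present regions are separate (no shared area or edge), so areas and boundary lengths simply add and each stays a separate island — area = 268.77 mm². Checking containment: the cross-section at z = 5.7 is a subset of the cross-section at z = 5.4.

entirely on top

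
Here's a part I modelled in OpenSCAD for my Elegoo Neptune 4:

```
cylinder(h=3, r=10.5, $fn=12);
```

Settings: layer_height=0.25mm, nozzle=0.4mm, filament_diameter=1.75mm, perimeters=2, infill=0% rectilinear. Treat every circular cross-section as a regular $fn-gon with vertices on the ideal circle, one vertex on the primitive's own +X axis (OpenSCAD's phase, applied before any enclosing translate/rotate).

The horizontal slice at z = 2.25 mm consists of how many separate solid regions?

1

At z = 2.25 mm: the r=10.5 cylinder contributes a regular 12-gon of circumradius 10.5. The result has 1 disconnected region.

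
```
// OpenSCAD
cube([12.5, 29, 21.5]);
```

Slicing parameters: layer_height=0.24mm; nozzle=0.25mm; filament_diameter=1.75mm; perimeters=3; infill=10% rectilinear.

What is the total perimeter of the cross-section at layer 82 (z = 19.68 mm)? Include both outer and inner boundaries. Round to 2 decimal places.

83.00 mm

At z = 19.68 mm: the cube (footprint 12.5×29) is included at this height (perimeter 83.00 mm). Overall, the cross-section is a single solid region. Total boundary length (outer) = 83.00 mm.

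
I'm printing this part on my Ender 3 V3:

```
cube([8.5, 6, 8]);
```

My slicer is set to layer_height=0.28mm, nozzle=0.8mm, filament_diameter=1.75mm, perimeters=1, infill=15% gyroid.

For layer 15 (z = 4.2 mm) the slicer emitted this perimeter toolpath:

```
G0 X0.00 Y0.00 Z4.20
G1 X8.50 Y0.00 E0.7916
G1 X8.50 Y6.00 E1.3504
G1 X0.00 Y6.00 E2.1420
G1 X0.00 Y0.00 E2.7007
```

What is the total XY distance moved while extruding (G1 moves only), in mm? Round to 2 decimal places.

Sum the Euclidean lengths of each G1 segment: total = 29.00 mm.

29.00 mm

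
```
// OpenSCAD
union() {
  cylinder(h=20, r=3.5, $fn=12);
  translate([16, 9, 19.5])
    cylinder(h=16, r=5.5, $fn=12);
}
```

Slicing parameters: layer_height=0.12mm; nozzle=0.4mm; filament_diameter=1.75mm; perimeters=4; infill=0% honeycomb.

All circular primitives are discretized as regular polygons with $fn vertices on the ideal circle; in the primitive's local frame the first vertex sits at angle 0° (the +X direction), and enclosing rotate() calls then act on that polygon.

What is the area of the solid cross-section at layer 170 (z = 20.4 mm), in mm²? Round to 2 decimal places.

At z = 20.4 mm: the cylinder is absent (z outside [0, 20]); the r=5.5 cylinder at (16, 9) gives a regular 12-gon of circumradius 5.5 (constant along its height) (area = (12/2)·5.500²·sin(360°/12) = 90.75 mm²); Combining (union): only the r=5.5 cylinder at (16, 9) is present, so the union is just that shape — area = 90.75 mm². Overall, the cross-section is a single solid region. Net area = 90.75 mm².

90.75 mm²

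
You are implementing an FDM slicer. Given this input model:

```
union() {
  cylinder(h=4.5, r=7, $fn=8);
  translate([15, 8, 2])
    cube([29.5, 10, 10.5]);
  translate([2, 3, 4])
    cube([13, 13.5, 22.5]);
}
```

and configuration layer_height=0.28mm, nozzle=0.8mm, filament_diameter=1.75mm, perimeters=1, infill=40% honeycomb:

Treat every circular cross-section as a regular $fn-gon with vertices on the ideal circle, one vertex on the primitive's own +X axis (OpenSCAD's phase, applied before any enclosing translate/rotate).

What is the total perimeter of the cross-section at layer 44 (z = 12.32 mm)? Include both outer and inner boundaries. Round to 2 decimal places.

115.00 mm

At z = 12.32 mm: the cylinder does not reach this height (z outside [0, 4.5]); the cube at (15, 8) (footprint 29.5×10) is included at this height (perimeter 79.00 mm); the 13×13.5 cube at (2, 3) contributes its full rectangle (perimeter 53.00 mm); Taking the union: the 2 present regions share edge segments without overlapping in area, so areas simply add but the touching pieces fuse into one outline (the shared edge portions become interior and drop out of the boundary) — boundary = 115.00 mm. Overall, the cross-section is a single solid region. Total boundary length (outer) = 115.00 mm.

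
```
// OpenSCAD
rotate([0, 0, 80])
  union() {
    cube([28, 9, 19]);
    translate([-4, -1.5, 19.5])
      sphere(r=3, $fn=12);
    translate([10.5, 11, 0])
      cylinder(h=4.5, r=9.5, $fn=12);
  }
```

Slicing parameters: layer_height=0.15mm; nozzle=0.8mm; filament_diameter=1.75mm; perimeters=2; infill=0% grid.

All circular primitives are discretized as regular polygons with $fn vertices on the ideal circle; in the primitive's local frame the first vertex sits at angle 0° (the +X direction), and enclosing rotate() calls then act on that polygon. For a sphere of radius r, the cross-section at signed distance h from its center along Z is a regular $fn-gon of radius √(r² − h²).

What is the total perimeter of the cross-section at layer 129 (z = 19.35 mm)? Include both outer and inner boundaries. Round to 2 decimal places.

18.61 mm

At z = 19.35 mm: the cube is absent (z outside [0, 19]); the r=3 sphere at (-4, -1.5) contributes a regular 12-gon of circumradius √(3²−0.15²) = 2.996 (perimeter = 2·12·2.996·sin(180°/12) = 18.61 mm); the cylinder at (10.5, 11) does not reach this height (z outside [0, 4.5]); Taking the union: only the r=3 sphere at (-4, -1.5) is present, so the union is just that shape — boundary = 18.61 mm; (rotated 80° about Z; rotation is an isometry so areas/perimeters/island counts are preserved). Overall, the cross-section is a single solid region. Total boundary length (outer) = 18.61 mm.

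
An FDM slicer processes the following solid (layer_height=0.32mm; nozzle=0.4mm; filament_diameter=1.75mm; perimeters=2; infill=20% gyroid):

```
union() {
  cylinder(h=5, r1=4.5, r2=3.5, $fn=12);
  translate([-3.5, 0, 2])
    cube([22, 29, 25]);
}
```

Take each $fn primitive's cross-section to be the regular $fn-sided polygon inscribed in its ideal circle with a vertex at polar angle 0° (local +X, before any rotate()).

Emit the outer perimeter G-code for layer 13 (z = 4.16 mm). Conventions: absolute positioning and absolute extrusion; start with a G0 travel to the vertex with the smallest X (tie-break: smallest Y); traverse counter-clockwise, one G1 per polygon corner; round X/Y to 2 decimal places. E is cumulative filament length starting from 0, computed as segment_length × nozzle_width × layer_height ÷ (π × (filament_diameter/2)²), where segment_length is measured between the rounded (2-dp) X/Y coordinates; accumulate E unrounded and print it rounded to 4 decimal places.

At z = 4.16 mm: the cone (r1=4.5→r2=3.5) has section circumradius 3.668 here — a regular 12-gon; the cube at (-3.5, 0) is present — its section is the full 22×29 rectangle; Combining (union): the regions partially overlap (shared area 20.13 mm²), so overlapping operands fuse into one piece — 1 connected region. The outline is a single polygon with 11 vertices. Extrusion per mm of travel: 0.4 × 0.32 / (π × 0.875²) = 0.053216. Accumulating E over each segment gives final E = 5.6542.

G0 X-3.67 Y0.00 Z4.16
G1 X-3.18 Y-1.83 E0.1008
G1 X-1.83 Y-3.18 E0.2024
G1 X0.00 Y-3.67 E0.3032
G1 X1.83 Y-3.18 E0.4040
G1 X3.18 Y-1.83 E0.5056
G1 X3.67 Y0.00 E0.6065
G1 X18.50 Y0.00 E1.3957
G1 X18.50 Y29.00 E2.9389
G1 X-3.50 Y29.00 E4.1097
G1 X-3.50 Y0.63 E5.6194
G1 X-3.67 Y0.00 E5.6542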